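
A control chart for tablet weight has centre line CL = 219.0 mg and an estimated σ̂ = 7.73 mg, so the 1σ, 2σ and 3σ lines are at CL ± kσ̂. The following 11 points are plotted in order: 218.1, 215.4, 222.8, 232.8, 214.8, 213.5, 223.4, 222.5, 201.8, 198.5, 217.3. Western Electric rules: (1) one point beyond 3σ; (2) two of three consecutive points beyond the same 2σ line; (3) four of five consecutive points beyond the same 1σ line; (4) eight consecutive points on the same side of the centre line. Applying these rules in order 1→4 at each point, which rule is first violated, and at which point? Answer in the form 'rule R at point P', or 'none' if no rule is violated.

rule 2 at point 10

Zone of each point (C = within 1σ̂, B = 1σ̂–2σ̂, A = 2σ̂–3σ̂, * = beyond 3σ̂; sign = side of CL): 1:-C, 2:-C, 3:+C, 4:+B, 5:-C, 6:-C, 7:+C, 8:+C, 9:-A, 10:-A, 11:-C
Rule 2 (two of three consecutive points beyond the same 2σ limit) is satisfied at point 10.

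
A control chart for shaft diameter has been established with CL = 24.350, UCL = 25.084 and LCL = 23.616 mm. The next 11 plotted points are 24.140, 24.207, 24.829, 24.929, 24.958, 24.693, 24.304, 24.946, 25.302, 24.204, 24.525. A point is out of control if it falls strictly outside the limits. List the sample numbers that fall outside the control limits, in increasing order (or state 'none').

Compare each point to [23.616, 25.084]: sample 9 = 25.302 > UCL.

9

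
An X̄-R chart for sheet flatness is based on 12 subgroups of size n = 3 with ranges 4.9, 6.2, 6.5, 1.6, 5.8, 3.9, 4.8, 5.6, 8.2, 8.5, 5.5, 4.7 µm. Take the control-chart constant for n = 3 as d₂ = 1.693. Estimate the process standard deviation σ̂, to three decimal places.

3.259

R̄ = (4.9 + 6.2 + 6.5 + 1.6 + 5.8 + 3.9 + 4.8 + 5.6 + 8.2 + 8.5 + 5.5 + 4.7) / 12 = 5.5167
σ̂ = R̄ / d₂ = 5.5167 / 1.693 = 3.2585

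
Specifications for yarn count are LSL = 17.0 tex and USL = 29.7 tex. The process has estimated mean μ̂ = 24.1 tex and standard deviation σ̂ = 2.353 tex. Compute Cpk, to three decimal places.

0.793

Cpu = (USL − μ̂) / (3σ̂) = (29.7 − 24.1) / (3 × 2.353) = 0.7933; Cpl = (μ̂ − LSL) / (3σ̂) = (24.1 − 17.0) / (3 × 2.353) = 1.0058; Cpk = min(Cpu, Cpl) = 0.7933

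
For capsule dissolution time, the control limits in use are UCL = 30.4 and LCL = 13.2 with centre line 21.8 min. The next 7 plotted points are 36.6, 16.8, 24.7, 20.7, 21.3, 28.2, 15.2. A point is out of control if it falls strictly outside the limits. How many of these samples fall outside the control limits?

1

Compare each point to [13.2, 30.4]: sample 1 = 36.6 > UCL.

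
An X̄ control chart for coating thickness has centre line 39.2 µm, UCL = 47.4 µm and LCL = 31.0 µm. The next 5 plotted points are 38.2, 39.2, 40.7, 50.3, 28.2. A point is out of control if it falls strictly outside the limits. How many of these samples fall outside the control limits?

2

Compare each point to [31.0, 47.4]: sample 4 = 50.3 > UCL; sample 5 = 28.2 < LCL.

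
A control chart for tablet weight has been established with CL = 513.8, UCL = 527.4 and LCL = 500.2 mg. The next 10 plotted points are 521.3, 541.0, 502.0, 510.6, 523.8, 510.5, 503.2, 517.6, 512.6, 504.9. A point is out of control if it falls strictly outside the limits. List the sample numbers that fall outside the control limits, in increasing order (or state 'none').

Compare each point to [500.2, 527.4]: sample 2 = 541.0 > UCL.

2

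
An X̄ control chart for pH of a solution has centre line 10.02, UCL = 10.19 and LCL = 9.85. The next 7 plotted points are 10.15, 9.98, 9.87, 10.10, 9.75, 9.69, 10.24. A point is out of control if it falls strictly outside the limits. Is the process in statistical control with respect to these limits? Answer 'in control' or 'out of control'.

Compare each point to [9.85, 10.19]: sample 5 = 9.75 < LCL; sample 6 = 9.69 < LCL; sample 7 = 10.24 > UCL.

out of control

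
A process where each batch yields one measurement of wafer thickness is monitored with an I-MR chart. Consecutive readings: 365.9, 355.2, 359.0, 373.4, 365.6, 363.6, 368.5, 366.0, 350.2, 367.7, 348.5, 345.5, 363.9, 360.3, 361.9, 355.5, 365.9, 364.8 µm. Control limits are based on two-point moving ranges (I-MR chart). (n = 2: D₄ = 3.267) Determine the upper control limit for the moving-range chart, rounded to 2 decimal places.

27.50

Moving ranges: 10.7, 3.8, 14.4, 7.8, 2.0, 4.9, 2.5, 15.8, 17.5, 19.2, 3.0, 18.4, 3.6, 1.6, 6.4, 10.4, 1.1; M̄R̄ = 143.1000 / 17 = 8.4176
UCL_MR = D₄·M̄R̄ = 3.267 × 8.4176 = 27.5005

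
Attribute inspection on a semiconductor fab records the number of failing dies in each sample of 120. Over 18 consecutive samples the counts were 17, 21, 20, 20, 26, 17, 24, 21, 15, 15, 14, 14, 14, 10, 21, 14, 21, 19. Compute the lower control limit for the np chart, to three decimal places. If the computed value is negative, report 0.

p̄ = Σdᵢ / (k·n) = 323 / (18 × 120) = 0.14954
LCL = np̄ − 3·√(np̄(1−p̄)) = 17.9444 − 3 × 3.9065 = 6.2248

6.225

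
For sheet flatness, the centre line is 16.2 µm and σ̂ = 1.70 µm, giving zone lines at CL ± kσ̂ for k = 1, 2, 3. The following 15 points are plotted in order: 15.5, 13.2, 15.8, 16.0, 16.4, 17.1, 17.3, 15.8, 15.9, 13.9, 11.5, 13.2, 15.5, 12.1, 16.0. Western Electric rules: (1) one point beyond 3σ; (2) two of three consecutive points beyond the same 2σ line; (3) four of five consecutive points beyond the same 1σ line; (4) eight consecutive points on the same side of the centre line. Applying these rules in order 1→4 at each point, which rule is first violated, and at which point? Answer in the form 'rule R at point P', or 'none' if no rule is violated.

rule 3 at point 14

Zone of each point (C = within 1σ̂, B = 1σ̂–2σ̂, A = 2σ̂–3σ̂, * = beyond 3σ̂; sign = side of CL): 1:-C, 2:-B, 3:-C, 4:-C, 5:+C, 6:+C, 7:+C, 8:-C, 9:-C, 10:-B, 11:-A, 12:-B, 13:-C, 14:-A, 15:-C
Rule 3 (four of five consecutive points beyond the same 1σ limit) is satisfied at point 14.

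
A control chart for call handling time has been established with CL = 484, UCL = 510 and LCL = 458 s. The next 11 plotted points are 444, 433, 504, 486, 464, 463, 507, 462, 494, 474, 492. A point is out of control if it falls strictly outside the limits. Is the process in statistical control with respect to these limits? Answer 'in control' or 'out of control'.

out of control

Compare each point to [458, 510]: sample 1 = 444 < LCL; sample 2 = 433 < LCL.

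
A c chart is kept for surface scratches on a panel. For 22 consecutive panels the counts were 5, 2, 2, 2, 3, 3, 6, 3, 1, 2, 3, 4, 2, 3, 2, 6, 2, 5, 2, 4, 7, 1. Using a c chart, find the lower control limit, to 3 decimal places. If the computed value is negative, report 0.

0.000

c̄ = (5 + 2 + 2 + 2 + 3 + 3 + 6 + 3 + 1 + 2 + 3 + 4 + 2 + 3 + 2 + 6 + 2 + 5 + 2 + 4 + 7 + 1) / 22 = 70 / 22 = 3.1818
LCL = c̄ − 3√c̄ = 3.1818 − 3 × 1.7838 = -2.1695 → 0 (cannot be negative)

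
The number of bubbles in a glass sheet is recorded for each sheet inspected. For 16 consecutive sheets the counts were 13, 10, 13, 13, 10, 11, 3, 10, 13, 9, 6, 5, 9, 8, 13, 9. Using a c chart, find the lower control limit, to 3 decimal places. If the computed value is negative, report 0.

0.350

c̄ = (13 + 10 + 13 + 13 + 10 + 11 + 3 + 10 + 13 + 9 + 6 + 5 + 9 + 8 + 13 + 9) / 16 = 155 / 16 = 9.6875
LCL = c̄ − 3√c̄ = 9.6875 − 3 × 3.1125 = 0.3501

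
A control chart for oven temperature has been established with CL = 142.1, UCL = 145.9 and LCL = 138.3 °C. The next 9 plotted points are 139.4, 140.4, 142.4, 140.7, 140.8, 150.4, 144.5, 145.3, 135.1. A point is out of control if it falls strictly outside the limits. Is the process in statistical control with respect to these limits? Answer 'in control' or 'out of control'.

out of control

Compare each point to [138.3, 145.9]: sample 6 = 150.4 > UCL; sample 9 = 135.1 < LCL.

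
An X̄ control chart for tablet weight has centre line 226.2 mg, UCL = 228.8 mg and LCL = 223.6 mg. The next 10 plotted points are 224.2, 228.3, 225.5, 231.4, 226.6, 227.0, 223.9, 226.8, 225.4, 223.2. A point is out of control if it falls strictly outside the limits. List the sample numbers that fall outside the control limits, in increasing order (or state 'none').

Compare each point to [223.6, 228.8]: sample 4 = 231.4 > UCL; sample 10 = 223.2 < LCL.

4, 10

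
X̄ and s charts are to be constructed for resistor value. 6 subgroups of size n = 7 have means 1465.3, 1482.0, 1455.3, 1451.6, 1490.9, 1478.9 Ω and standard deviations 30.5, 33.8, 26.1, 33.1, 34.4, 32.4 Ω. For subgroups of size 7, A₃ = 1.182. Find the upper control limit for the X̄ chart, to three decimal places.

X̄̄ = (1465.3 + 1482.0 + 1455.3 + 1451.6 + 1490.9 + 1478.9) / 6 = 1470.6667
s̄ = (30.5 + 33.8 + 26.1 + 33.1 + 34.4 + 32.4) / 6 = 31.7167
UCL = X̄̄ + A₃·s̄ = 1470.6667 + 1.182 × 31.7167 = 1508.1558

1508.156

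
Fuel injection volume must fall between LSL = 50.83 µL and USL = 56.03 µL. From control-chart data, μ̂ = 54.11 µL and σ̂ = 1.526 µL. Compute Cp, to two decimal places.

0.57

Cp = (USL − LSL) / (6σ̂) = (56.03 − 50.83) / (6 × 1.526) = 5.2000 / 9.1560 = 0.5679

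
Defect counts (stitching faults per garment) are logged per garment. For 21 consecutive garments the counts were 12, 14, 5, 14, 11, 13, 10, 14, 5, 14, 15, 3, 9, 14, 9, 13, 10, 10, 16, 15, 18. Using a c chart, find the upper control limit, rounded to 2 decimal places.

c̄ = (12 + 14 + 5 + 14 + 11 + 13 + 10 + 14 + 5 + 14 + 15 + 3 + 9 + 14 + 9 + 13 + 10 + 10 + 16 + 15 + 18) / 21 = 244 / 21 = 11.6190
UCL = c̄ + 3√c̄ = 11.6190 + 3 × √11.6190 = 11.6190 + 3 × 3.4087 = 21.8451

21.85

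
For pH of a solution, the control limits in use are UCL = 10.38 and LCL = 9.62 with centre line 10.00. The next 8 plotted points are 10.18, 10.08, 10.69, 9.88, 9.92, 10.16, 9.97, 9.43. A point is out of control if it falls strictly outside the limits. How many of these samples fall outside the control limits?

Compare each point to [9.62, 10.38]: sample 3 = 10.69 > UCL; sample 8 = 9.43 < LCL.

2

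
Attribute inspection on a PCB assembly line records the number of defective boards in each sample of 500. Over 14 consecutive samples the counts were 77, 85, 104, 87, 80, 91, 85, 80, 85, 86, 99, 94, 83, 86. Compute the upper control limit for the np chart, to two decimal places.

p̄ = Σdᵢ / (k·n) = 1222 / (14 × 500) = 0.17457
UCL = np̄ + 3·√(np̄(1−p̄)) = 87.2857 + 3 × √(87.2857×0.82543) = 87.2857 + 3 × 8.4881 = 112.7501

112.75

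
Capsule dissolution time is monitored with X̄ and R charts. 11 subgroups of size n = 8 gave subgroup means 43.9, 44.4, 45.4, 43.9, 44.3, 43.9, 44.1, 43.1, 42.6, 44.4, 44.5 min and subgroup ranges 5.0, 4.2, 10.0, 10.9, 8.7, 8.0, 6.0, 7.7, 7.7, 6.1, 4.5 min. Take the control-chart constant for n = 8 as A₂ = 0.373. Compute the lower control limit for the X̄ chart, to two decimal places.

X̄̄ = (43.9 + 44.4 + 45.4 + 43.9 + 44.3 + 43.9 + 44.1 + 43.1 + 42.6 + 44.4 + 44.5) / 11 = 484.5000 / 11 = 44.0455
R̄ = (5.0 + 4.2 + 10.0 + 10.9 + 8.7 + 8.0 + 6.0 + 7.7 + 7.7 + 6.1 + 4.5) / 11 = 78.8000 / 11 = 7.1636
LCL = X̄̄ − A₂·R̄ = 44.0455 − 0.373 × 7.1636 = 41.3734

41.37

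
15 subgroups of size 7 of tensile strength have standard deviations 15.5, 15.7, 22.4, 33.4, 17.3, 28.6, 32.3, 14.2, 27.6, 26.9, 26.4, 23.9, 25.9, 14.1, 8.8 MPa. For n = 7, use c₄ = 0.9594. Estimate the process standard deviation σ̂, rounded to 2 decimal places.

s̄ = (15.5 + 15.7 + 22.4 + 33.4 + 17.3 + 28.6 + 32.3 + 14.2 + 27.6 + 26.9 + 26.4 + 23.9 + 25.9 + 14.1 + 8.8) / 15 = 22.2000
σ̂ = s̄ / c₄ = 22.2000 / 0.9594 = 23.1395

23.14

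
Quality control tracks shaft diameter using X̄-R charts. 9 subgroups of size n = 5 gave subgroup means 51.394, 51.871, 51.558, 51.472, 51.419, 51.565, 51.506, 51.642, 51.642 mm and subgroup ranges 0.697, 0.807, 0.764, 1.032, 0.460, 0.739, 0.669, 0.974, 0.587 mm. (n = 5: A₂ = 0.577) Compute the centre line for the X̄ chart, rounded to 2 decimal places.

X̄̄ = (51.394 + 51.871 + 51.558 + 51.472 + 51.419 + 51.565 + 51.506 + 51.642 + 51.642) / 9 = 464.0690 / 9 = 51.5632
CL = X̄̄ = 51.5632

51.56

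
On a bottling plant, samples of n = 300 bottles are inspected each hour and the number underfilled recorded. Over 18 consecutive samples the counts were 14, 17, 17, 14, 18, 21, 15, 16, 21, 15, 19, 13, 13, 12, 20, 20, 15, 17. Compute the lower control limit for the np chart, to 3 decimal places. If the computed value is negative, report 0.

p̄ = Σdᵢ / (k·n) = 297 / (18 × 300) = 0.05500
LCL = np̄ − 3·√(np̄(1−p̄)) = 16.5000 − 3 × 3.9487 = 4.6538

4.654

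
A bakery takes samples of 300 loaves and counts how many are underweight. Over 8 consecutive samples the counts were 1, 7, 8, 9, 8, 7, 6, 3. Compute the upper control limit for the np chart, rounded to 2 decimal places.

13.47

p̄ = Σdᵢ / (k·n) = 49 / (8 × 300) = 0.02042
UCL = np̄ + 3·√(np̄(1−p̄)) = 6.1250 + 3 × √(6.1250×0.97958) = 6.1250 + 3 × 2.4495 = 13.4734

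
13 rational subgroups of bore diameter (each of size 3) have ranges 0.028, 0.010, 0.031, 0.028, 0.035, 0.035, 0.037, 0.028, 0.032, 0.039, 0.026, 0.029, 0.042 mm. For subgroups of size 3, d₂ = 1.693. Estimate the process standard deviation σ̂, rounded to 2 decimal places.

0.02

R̄ = (0.028 + 0.010 + 0.031 + 0.028 + 0.035 + 0.035 + 0.037 + 0.028 + 0.032 + 0.039 + 0.026 + 0.029 + 0.042) / 13 = 0.0308
σ̂ = R̄ / d₂ = 0.0308 / 1.693 = 0.0182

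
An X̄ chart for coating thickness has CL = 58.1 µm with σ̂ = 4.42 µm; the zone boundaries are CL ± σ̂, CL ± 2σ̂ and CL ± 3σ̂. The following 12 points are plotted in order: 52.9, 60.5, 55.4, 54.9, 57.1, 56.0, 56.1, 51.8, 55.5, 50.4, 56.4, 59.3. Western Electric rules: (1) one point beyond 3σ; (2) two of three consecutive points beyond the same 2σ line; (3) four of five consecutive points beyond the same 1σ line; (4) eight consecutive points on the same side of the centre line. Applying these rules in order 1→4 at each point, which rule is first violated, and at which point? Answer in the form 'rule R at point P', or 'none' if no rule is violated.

Zone of each point (C = within 1σ̂, B = 1σ̂–2σ̂, A = 2σ̂–3σ̂, * = beyond 3σ̂; sign = side of CL): 1:-B, 2:+C, 3:-C, 4:-C, 5:-C, 6:-C, 7:-C, 8:-B, 9:-C, 10:-B, 11:-C, 12:+C
Rule 4 (eight consecutive points on the same side of the centre line) is satisfied at point 10.

rule 4 at point 10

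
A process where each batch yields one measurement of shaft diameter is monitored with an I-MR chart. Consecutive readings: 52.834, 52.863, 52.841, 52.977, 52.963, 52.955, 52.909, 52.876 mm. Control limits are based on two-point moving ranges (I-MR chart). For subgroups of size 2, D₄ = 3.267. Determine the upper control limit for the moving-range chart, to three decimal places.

0.134

Moving ranges: 0.029, 0.022, 0.136, 0.014, 0.008, 0.046, 0.033; M̄R̄ = 0.2880 / 7 = 0.0411
UCL_MR = D₄·M̄R̄ = 3.267 × 0.0411 = 0.1344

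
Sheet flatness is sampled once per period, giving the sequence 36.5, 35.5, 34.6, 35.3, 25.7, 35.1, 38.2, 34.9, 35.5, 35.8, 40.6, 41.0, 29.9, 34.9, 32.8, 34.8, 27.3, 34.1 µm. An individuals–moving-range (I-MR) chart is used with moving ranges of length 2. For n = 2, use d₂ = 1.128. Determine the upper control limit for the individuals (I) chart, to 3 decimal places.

X̄ = (36.5 + 35.5 + 34.6 + 35.3 + 25.7 + 35.1 + 38.2 + 34.9 + 35.5 + 35.8 + 40.6 + 41.0 + 29.9 + 34.9 + 32.8 + 34.8 + 27.3 + 34.1) / 18 = 34.5833
Moving ranges: 1.0, 0.9, 0.7, 9.6, 9.4, 3.1, 3.3, 0.6, 0.3, 4.8, 0.4, 11.1, 5.0, 2.1, 2.0, 7.5, 6.8; M̄R̄ = 68.6000 / 17 = 4.0353
UCL = X̄ + 3·M̄R̄/d₂ = 34.5833 + 3 × 4.0353 / 1.128 = 45.3155

45.315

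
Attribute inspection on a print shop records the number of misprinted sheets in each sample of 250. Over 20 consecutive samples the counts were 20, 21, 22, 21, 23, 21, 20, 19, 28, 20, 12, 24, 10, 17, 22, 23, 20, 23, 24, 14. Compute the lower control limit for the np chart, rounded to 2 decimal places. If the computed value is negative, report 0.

p̄ = Σdᵢ / (k·n) = 404 / (20 × 250) = 0.08080
LCL = np̄ − 3·√(np̄(1−p̄)) = 20.2000 − 3 × 4.3090 = 7.2729

7.27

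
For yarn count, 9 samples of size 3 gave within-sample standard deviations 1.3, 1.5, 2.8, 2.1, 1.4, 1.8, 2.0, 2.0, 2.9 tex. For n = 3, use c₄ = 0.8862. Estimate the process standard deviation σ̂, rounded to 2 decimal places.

s̄ = (1.3 + 1.5 + 2.8 + 2.1 + 1.4 + 1.8 + 2.0 + 2.0 + 2.9) / 9 = 1.9778
σ̂ = s̄ / c₄ = 1.9778 / 0.8862 = 2.2318

2.23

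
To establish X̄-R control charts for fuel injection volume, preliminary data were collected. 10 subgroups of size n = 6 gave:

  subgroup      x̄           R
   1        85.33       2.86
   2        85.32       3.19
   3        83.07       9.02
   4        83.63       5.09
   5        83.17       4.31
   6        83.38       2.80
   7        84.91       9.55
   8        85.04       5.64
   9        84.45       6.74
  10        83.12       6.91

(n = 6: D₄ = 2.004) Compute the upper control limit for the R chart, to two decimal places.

11.24

R̄ = (2.86 + 3.19 + 9.02 + 5.09 + 4.31 + 2.80 + 9.55 + 5.64 + 6.74 + 6.91) / 10 = 56.1100 / 10 = 5.6110
UCL_R = D₄·R̄ = 2.004 × 5.6110 = 11.2444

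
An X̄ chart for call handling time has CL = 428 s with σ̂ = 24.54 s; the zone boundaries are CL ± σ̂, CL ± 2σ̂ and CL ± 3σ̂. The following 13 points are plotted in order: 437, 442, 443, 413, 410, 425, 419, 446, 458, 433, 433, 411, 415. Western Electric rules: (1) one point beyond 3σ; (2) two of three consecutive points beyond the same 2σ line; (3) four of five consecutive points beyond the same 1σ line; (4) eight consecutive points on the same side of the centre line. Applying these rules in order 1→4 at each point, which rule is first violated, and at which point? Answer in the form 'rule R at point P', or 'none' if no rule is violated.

none

Zone of each point (C = within 1σ̂, B = 1σ̂–2σ̂, A = 2σ̂–3σ̂, * = beyond 3σ̂; sign = side of CL): 1:+C, 2:+C, 3:+C, 4:-C, 5:-C, 6:-C, 7:-C, 8:+C, 9:+B, 10:+C, 11:+C, 12:-C, 13:-C
No rule fires across all 13 points.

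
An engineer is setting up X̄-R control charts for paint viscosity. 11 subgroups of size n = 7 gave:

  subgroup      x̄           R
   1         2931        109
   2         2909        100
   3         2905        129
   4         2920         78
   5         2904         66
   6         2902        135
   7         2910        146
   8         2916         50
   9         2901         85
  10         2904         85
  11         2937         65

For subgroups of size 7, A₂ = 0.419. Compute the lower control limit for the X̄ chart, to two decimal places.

2872.72

X̄̄ = (2931 + 2909 + 2905 + 2920 + 2904 + 2902 + 2910 + 2916 + 2901 + 2904 + 2937) / 11 = 32039.0000 / 11 = 2912.6364
R̄ = (109 + 100 + 129 + 78 + 66 + 135 + 146 + 50 + 85 + 85 + 65) / 11 = 1048.0000 / 11 = 95.2727
LCL = X̄̄ − A₂·R̄ = 2912.6364 − 0.419 × 95.2727 = 2872.7171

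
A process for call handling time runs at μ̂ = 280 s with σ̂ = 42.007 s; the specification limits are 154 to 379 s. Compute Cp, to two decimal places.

Cp = (USL − LSL) / (6σ̂) = (379 − 154) / (6 × 42.007) = 225.0000 / 252.0420 = 0.8927

0.89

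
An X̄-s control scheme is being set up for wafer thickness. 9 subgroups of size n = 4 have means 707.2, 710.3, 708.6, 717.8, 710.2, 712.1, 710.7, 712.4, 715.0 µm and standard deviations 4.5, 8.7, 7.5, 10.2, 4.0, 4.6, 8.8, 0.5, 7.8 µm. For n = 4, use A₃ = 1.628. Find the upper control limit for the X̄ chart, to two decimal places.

X̄̄ = (707.2 + 710.3 + 708.6 + 717.8 + 710.2 + 712.1 + 710.7 + 712.4 + 715.0) / 9 = 711.5889
s̄ = (4.5 + 8.7 + 7.5 + 10.2 + 4.0 + 4.6 + 8.8 + 0.5 + 7.8) / 9 = 6.2889
UCL = X̄̄ + A₃·s̄ = 711.5889 + 1.628 × 6.2889 = 721.8272

721.83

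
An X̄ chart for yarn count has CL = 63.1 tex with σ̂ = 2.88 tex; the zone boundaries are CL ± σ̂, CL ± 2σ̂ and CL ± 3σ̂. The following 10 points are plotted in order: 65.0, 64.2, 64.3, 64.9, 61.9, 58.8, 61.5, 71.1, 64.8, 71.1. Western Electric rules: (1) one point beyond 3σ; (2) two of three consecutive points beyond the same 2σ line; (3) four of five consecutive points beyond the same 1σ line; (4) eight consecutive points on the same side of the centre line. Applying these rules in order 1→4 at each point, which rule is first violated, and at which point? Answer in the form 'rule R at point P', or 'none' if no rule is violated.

rule 2 at point 10

Zone of each point (C = within 1σ̂, B = 1σ̂–2σ̂, A = 2σ̂–3σ̂, * = beyond 3σ̂; sign = side of CL): 1:+C, 2:+C, 3:+C, 4:+C, 5:-C, 6:-B, 7:-C, 8:+A, 9:+C, 10:+A
Rule 2 (two of three consecutive points beyond the same 2σ limit) is satisfied at point 10.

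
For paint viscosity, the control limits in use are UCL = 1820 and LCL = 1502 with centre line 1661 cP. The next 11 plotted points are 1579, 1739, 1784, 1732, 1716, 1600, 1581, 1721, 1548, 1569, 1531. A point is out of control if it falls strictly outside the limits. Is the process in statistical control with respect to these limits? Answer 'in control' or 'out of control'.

in control

All 11 points lie within [1502, 1820].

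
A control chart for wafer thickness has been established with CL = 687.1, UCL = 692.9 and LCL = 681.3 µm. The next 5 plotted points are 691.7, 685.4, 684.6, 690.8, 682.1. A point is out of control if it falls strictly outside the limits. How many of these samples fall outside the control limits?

All 5 points lie within [681.3, 692.9].

0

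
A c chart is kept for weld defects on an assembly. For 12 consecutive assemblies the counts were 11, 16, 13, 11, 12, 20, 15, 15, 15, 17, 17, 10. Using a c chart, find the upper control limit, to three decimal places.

c̄ = (11 + 16 + 13 + 11 + 12 + 20 + 15 + 15 + 15 + 17 + 17 + 10) / 12 = 172 / 12 = 14.3333
UCL = c̄ + 3√c̄ = 14.3333 + 3 × √14.3333 = 14.3333 + 3 × 3.7859 = 25.6912

25.691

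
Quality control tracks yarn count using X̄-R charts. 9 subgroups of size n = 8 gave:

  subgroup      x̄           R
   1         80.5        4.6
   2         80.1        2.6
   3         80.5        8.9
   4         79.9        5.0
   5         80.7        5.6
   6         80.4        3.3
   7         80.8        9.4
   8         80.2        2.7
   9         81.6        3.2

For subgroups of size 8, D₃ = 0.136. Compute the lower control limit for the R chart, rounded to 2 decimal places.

0.68

R̄ = (4.6 + 2.6 + 8.9 + 5.0 + 5.6 + 3.3 + 9.4 + 2.7 + 3.2) / 9 = 45.3000 / 9 = 5.0333
LCL_R = D₃·R̄ = 0.136 × 5.0333 = 0.6845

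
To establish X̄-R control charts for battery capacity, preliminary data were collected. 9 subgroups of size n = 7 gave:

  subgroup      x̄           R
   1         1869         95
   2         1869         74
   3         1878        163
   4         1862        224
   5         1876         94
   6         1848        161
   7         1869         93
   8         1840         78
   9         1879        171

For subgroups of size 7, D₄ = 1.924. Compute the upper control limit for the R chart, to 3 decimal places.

R̄ = (95 + 74 + 163 + 224 + 94 + 161 + 93 + 78 + 171) / 9 = 1153.0000 / 9 = 128.1111
UCL_R = D₄·R̄ = 1.924 × 128.1111 = 246.4858

246.486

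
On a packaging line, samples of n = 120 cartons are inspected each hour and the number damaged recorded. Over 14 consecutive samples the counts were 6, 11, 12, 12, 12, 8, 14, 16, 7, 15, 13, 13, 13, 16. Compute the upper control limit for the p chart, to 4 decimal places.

p̄ = Σdᵢ / (k·n) = 168 / (14 × 120) = 0.10000
UCL = p̄ + 3·√(p̄(1−p̄)/n) = 0.10000 + 3 × √(0.10000×0.90000/120) = 0.10000 + 3 × 0.02739 = 0.18216

0.1822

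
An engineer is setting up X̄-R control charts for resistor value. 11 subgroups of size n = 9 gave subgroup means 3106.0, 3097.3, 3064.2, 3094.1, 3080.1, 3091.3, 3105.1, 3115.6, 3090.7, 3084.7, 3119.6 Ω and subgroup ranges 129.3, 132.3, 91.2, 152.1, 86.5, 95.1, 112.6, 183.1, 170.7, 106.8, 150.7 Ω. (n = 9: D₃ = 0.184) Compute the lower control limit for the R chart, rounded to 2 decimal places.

R̄ = (129.3 + 132.3 + 91.2 + 152.1 + 86.5 + 95.1 + 112.6 + 183.1 + 170.7 + 106.8 + 150.7) / 11 = 1410.4000 / 11 = 128.2182
LCL_R = D₃·R̄ = 0.184 × 128.2182 = 23.5921

23.59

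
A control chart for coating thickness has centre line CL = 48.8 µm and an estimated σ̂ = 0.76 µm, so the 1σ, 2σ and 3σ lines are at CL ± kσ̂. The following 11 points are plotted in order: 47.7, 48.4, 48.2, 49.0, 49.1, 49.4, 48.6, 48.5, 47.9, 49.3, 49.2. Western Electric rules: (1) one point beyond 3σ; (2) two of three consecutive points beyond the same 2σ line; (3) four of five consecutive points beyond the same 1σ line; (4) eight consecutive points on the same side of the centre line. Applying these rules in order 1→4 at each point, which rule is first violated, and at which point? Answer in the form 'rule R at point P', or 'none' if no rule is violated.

none

Zone of each point (C = within 1σ̂, B = 1σ̂–2σ̂, A = 2σ̂–3σ̂, * = beyond 3σ̂; sign = side of CL): 1:-B, 2:-C, 3:-C, 4:+C, 5:+C, 6:+C, 7:-C, 8:-C, 9:-B, 10:+C, 11:+C
No rule fires across all 11 points.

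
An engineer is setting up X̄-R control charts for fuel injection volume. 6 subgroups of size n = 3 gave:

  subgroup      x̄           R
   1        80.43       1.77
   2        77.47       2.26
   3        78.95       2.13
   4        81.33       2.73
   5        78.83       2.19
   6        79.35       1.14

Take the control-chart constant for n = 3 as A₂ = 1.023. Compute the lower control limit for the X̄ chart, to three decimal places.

X̄̄ = (80.43 + 77.47 + 78.95 + 81.33 + 78.83 + 79.35) / 6 = 476.3600 / 6 = 79.3933
R̄ = (1.77 + 2.26 + 2.13 + 2.73 + 2.19 + 1.14) / 6 = 12.2200 / 6 = 2.0367
LCL = X̄̄ − A₂·R̄ = 79.3933 − 1.023 × 2.0367 = 77.3098

77.310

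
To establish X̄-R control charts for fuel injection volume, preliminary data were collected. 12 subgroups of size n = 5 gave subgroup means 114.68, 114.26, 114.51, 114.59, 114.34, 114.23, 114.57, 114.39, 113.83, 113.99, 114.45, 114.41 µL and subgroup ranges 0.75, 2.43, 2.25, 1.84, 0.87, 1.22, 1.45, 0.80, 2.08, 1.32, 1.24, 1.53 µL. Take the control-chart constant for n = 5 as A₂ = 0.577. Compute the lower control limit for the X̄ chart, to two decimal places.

113.50

X̄̄ = (114.68 + 114.26 + 114.51 + 114.59 + 114.34 + 114.23 + 114.57 + 114.39 + 113.83 + 113.99 + 114.45 + 114.41) / 12 = 1372.2500 / 12 = 114.3542
R̄ = (0.75 + 2.43 + 2.25 + 1.84 + 0.87 + 1.22 + 1.45 + 0.80 + 2.08 + 1.32 + 1.24 + 1.53) / 12 = 17.7800 / 12 = 1.4817
LCL = X̄̄ − A₂·R̄ = 114.3542 − 0.577 × 1.4817 = 113.4992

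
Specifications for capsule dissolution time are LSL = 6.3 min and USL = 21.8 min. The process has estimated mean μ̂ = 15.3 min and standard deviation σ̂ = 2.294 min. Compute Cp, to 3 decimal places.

Cp = (USL − LSL) / (6σ̂) = (21.8 − 6.3) / (6 × 2.294) = 15.5000 / 13.7640 = 1.1261

1.126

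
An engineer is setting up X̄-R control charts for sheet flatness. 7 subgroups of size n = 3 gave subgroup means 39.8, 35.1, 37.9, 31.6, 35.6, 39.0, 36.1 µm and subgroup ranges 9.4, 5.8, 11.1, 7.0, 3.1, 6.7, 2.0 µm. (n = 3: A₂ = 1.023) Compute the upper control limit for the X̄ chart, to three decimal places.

X̄̄ = (39.8 + 35.1 + 37.9 + 31.6 + 35.6 + 39.0 + 36.1) / 7 = 255.1000 / 7 = 36.4429
R̄ = (9.4 + 5.8 + 11.1 + 7.0 + 3.1 + 6.7 + 2.0) / 7 = 45.1000 / 7 = 6.4429
UCL = X̄̄ + A₂·R̄ = 36.4429 + 1.023 × 6.4429 = 43.0339

43.034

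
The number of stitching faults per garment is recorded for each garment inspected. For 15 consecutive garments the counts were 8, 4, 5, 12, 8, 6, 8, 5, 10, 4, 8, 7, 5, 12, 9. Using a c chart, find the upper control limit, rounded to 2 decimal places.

15.56

c̄ = (8 + 4 + 5 + 12 + 8 + 6 + 8 + 5 + 10 + 4 + 8 + 7 + 5 + 12 + 9) / 15 = 111 / 15 = 7.4000
UCL = c̄ + 3√c̄ = 7.4000 + 3 × √7.4000 = 7.4000 + 3 × 2.7203 = 15.5609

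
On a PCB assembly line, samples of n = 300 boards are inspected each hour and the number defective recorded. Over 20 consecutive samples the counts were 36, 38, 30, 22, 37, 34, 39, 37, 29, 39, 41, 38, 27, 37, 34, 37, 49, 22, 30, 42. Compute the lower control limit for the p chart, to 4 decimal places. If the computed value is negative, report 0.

0.0608

p̄ = Σdᵢ / (k·n) = 698 / (20 × 300) = 0.11633
LCL = p̄ − 3·√(p̄(1−p̄)/n) = 0.11633 − 3 × 0.01851 = 0.06080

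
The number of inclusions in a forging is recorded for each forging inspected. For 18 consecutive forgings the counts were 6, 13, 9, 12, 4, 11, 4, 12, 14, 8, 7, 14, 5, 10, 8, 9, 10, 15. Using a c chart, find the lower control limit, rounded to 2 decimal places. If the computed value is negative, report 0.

0.25

c̄ = (6 + 13 + 9 + 12 + 4 + 11 + 4 + 12 + 14 + 8 + 7 + 14 + 5 + 10 + 8 + 9 + 10 + 15) / 18 = 171 / 18 = 9.5000
LCL = c̄ − 3√c̄ = 9.5000 − 3 × 3.0822 = 0.2534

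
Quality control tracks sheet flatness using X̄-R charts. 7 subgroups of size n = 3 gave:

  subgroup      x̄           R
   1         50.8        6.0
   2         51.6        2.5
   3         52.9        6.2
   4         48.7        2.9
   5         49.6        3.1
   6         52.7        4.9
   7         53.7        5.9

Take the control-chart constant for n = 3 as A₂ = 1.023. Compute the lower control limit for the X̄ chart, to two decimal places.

46.83

X̄̄ = (50.8 + 51.6 + 52.9 + 48.7 + 49.6 + 52.7 + 53.7) / 7 = 360.0000 / 7 = 51.4286
R̄ = (6.0 + 2.5 + 6.2 + 2.9 + 3.1 + 4.9 + 5.9) / 7 = 31.5000 / 7 = 4.5000
LCL = X̄̄ − A₂·R̄ = 51.4286 − 1.023 × 4.5000 = 46.8251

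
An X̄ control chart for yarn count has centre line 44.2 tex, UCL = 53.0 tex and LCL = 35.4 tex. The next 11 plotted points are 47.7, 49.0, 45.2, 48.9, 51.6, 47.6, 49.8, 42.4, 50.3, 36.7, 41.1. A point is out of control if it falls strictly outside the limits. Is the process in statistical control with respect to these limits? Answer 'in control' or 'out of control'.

in control

All 11 points lie within [35.4, 53.0].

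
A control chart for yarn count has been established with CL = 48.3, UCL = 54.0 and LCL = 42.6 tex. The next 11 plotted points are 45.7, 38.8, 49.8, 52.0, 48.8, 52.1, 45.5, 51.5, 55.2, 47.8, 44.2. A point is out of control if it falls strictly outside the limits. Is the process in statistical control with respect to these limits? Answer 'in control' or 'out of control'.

Compare each point to [42.6, 54.0]: sample 2 = 38.8 < LCL; sample 9 = 55.2 > UCL.

out of control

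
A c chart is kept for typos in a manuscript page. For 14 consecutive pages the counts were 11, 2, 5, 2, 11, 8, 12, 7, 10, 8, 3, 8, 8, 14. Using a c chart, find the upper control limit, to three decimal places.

c̄ = (11 + 2 + 5 + 2 + 11 + 8 + 12 + 7 + 10 + 8 + 3 + 8 + 8 + 14) / 14 = 109 / 14 = 7.7857
UCL = c̄ + 3√c̄ = 7.7857 + 3 × √7.7857 = 7.7857 + 3 × 2.7903 = 16.1566

16.157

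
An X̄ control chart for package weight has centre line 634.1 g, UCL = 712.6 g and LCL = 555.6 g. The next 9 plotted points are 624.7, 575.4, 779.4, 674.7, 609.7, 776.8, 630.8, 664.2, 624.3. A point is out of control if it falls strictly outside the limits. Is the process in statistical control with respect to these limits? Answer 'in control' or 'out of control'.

Compare each point to [555.6, 712.6]: sample 3 = 779.4 > UCL; sample 6 = 776.8 > UCL.

out of control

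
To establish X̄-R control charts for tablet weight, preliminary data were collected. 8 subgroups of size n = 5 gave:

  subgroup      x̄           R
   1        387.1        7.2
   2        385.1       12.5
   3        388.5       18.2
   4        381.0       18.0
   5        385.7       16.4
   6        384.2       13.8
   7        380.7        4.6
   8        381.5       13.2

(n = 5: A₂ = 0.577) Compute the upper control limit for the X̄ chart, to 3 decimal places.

391.719

X̄̄ = (387.1 + 385.1 + 388.5 + 381.0 + 385.7 + 384.2 + 380.7 + 381.5) / 8 = 3073.8000 / 8 = 384.2250
R̄ = (7.2 + 12.5 + 18.2 + 18.0 + 16.4 + 13.8 + 4.6 + 13.2) / 8 = 103.9000 / 8 = 12.9875
UCL = X̄̄ + A₂·R̄ = 384.2250 + 0.577 × 12.9875 = 391.7188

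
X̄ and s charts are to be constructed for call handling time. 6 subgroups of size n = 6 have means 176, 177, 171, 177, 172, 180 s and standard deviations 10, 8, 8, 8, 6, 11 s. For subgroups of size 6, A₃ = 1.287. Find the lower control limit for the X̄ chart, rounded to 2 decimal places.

X̄̄ = (176 + 177 + 171 + 177 + 172 + 180) / 6 = 175.5000
s̄ = (10 + 8 + 8 + 8 + 6 + 11) / 6 = 8.5000
LCL = X̄̄ − A₃·s̄ = 175.5000 − 1.287 × 8.5000 = 164.5605

164.56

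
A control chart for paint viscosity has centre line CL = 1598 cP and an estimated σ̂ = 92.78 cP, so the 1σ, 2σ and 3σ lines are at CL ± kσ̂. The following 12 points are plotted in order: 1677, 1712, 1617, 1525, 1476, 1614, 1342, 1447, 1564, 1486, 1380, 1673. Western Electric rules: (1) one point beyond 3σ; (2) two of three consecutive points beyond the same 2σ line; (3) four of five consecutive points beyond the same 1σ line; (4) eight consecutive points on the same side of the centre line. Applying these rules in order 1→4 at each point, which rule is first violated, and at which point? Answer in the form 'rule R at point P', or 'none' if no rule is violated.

rule 3 at point 11

Zone of each point (C = within 1σ̂, B = 1σ̂–2σ̂, A = 2σ̂–3σ̂, * = beyond 3σ̂; sign = side of CL): 1:+C, 2:+B, 3:+C, 4:-C, 5:-B, 6:+C, 7:-A, 8:-B, 9:-C, 10:-B, 11:-A, 12:+C
Rule 3 (four of five consecutive points beyond the same 1σ limit) is satisfied at point 11.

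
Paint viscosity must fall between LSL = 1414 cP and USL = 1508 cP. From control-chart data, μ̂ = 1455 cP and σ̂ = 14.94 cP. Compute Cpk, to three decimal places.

Cpu = (USL − μ̂) / (3σ̂) = (1508 − 1455) / (3 × 14.94) = 1.1825; Cpl = (μ̂ − LSL) / (3σ̂) = (1455 − 1414) / (3 × 14.94) = 0.9148; Cpk = min(Cpu, Cpl) = 0.9148

0.915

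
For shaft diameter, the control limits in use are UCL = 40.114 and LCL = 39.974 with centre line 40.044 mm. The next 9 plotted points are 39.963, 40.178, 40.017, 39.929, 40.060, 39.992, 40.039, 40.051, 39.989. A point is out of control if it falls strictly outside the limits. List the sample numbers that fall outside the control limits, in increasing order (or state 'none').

Compare each point to [39.974, 40.114]: sample 1 = 39.963 < LCL; sample 2 = 40.178 > UCL; sample 4 = 39.929 < LCL.

1, 2, 4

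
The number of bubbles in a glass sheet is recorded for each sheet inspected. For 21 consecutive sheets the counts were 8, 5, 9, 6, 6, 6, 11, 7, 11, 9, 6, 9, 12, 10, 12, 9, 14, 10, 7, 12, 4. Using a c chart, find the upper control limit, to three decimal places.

17.570

c̄ = (8 + 5 + 9 + 6 + 6 + 6 + 11 + 7 + 11 + 9 + 6 + 9 + 12 + 10 + 12 + 9 + 14 + 10 + 7 + 12 + 4) / 21 = 183 / 21 = 8.7143
UCL = c̄ + 3√c̄ = 8.7143 + 3 × √8.7143 = 8.7143 + 3 × 2.9520 = 17.5703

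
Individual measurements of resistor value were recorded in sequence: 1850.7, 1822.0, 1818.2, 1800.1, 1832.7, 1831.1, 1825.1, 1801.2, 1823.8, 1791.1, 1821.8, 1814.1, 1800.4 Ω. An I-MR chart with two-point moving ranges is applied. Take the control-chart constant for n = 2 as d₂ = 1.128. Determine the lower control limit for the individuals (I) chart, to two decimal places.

1768.64

X̄ = (1850.7 + 1822.0 + 1818.2 + 1800.1 + 1832.7 + 1831.1 + 1825.1 + 1801.2 + 1823.8 + 1791.1 + 1821.8 + 1814.1 + 1800.4) / 13 = 1817.8692
Moving ranges: 28.7, 3.8, 18.1, 32.6, 1.6, 6.0, 23.9, 22.6, 32.7, 30.7, 7.7, 13.7; M̄R̄ = 222.1000 / 12 = 18.5083
LCL = X̄ − 3·M̄R̄/d₂ = 1817.8692 − 3 × 18.5083 / 1.128 = 1768.6449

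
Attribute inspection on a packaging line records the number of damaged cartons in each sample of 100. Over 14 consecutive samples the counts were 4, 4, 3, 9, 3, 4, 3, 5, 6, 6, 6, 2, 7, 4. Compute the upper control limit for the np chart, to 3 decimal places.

11.073

p̄ = Σdᵢ / (k·n) = 66 / (14 × 100) = 0.04714
UCL = np̄ + 3·√(np̄(1−p̄)) = 4.7143 + 3 × √(4.7143×0.95286) = 4.7143 + 3 × 2.1194 = 11.0726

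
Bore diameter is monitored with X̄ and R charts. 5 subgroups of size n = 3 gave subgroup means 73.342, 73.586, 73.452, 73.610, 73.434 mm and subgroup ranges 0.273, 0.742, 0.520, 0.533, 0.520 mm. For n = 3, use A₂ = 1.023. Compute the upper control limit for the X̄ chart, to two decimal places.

74.01

X̄̄ = (73.342 + 73.586 + 73.452 + 73.610 + 73.434) / 5 = 367.4240 / 5 = 73.4848
R̄ = (0.273 + 0.742 + 0.520 + 0.533 + 0.520) / 5 = 2.5880 / 5 = 0.5176
UCL = X̄̄ + A₂·R̄ = 73.4848 + 1.023 × 0.5176 = 74.0143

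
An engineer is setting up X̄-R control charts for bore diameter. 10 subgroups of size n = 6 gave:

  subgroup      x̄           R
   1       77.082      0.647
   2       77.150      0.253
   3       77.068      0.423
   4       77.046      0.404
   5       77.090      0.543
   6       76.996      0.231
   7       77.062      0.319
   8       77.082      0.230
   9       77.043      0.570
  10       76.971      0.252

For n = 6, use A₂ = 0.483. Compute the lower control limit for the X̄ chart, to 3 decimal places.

76.872

X̄̄ = (77.082 + 77.150 + 77.068 + 77.046 + 77.090 + 76.996 + 77.062 + 77.082 + 77.043 + 76.971) / 10 = 770.5900 / 10 = 77.0590
R̄ = (0.647 + 0.253 + 0.423 + 0.404 + 0.543 + 0.231 + 0.319 + 0.230 + 0.570 + 0.252) / 10 = 3.8720 / 10 = 0.3872
LCL = X̄̄ − A₂·R̄ = 77.0590 − 0.483 × 0.3872 = 76.8720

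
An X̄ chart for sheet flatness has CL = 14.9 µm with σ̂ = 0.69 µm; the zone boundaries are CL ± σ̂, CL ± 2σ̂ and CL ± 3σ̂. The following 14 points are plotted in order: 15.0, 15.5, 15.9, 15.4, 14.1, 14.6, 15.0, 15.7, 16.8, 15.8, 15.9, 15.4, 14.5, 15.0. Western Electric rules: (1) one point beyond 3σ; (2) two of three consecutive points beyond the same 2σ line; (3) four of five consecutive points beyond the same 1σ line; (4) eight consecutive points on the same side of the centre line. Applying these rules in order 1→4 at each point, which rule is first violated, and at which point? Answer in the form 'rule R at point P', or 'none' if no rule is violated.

Zone of each point (C = within 1σ̂, B = 1σ̂–2σ̂, A = 2σ̂–3σ̂, * = beyond 3σ̂; sign = side of CL): 1:+C, 2:+C, 3:+B, 4:+C, 5:-B, 6:-C, 7:+C, 8:+B, 9:+A, 10:+B, 11:+B, 12:+C, 13:-C, 14:+C
Rule 3 (four of five consecutive points beyond the same 1σ limit) is satisfied at point 11.

rule 3 at point 11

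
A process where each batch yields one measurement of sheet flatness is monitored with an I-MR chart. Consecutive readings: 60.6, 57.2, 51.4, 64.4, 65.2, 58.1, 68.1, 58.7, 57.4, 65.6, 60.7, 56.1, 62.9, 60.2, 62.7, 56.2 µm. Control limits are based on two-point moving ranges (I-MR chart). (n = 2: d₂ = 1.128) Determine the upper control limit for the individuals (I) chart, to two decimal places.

X̄ = (60.6 + 57.2 + 51.4 + 64.4 + 65.2 + 58.1 + 68.1 + 58.7 + 57.4 + 65.6 + 60.7 + 56.1 + 62.9 + 60.2 + 62.7 + 56.2) / 16 = 60.3438
Moving ranges: 3.4, 5.8, 13.0, 0.8, 7.1, 10.0, 9.4, 1.3, 8.2, 4.9, 4.6, 6.8, 2.7, 2.5, 6.5; M̄R̄ = 87.0000 / 15 = 5.8000
UCL = X̄ + 3·M̄R̄/d₂ = 60.3438 + 3 × 5.8000 / 1.128 = 75.7693

75.77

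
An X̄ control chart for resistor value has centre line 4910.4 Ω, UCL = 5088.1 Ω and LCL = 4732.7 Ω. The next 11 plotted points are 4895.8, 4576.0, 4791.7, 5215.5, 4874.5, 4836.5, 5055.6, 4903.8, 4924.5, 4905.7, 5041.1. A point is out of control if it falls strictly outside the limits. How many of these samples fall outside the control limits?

2

Compare each point to [4732.7, 5088.1]: sample 2 = 4576.0 < LCL; sample 4 = 5215.5 > UCL.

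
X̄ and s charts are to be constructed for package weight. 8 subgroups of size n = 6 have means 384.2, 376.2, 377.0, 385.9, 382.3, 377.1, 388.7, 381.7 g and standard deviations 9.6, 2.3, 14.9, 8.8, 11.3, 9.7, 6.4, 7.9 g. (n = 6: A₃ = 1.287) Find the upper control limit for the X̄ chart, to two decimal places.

393.04

X̄̄ = (384.2 + 376.2 + 377.0 + 385.9 + 382.3 + 377.1 + 388.7 + 381.7) / 8 = 381.6375
s̄ = (9.6 + 2.3 + 14.9 + 8.8 + 11.3 + 9.7 + 6.4 + 7.9) / 8 = 8.8625
UCL = X̄̄ + A₃·s̄ = 381.6375 + 1.287 × 8.8625 = 393.0435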